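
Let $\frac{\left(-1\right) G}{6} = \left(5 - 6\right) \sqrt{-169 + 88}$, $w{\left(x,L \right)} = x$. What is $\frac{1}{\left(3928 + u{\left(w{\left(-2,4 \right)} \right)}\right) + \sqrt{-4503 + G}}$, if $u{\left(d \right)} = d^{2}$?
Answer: $\frac{1}{3932 + \sqrt{3} \sqrt{-1501 + 18 i}} \approx 0.00025422 - 4.338 \cdot 10^{-6} i$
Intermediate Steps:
$G = 54 i$ ($G = - 6 \left(5 - 6\right) \sqrt{-169 + 88} = - 6 \left(5 - 6\right) \sqrt{-81} = - 6 \left(- 9 i\right) = 54 i \approx 54.0 i$)
$\frac{1}{\left(3928 + u{\left(w{\left(-2,4 \right)} \right)}\right) + \sqrt{-4503 + G}} = \frac{1}{\left(3928 + \left(-2\right)^{2}\right) + \sqrt{-4503 + 54 i}} = \frac{1}{\left(3928 + 4\right) + \sqrt{-4503 + 54 i}} = \frac{1}{3932 + \sqrt{-4503 + 54 i}}$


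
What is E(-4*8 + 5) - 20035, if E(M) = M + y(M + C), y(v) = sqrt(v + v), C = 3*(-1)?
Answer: -20062 + 2*I*sqrt(15) ≈ -20062.0 + 7.746*I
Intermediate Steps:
C = -3
y(v) = sqrt(2)*sqrt(v) (y(v) = sqrt(2*v) = sqrt(2)*sqrt(v))
E(M) = M + sqrt(2)*sqrt(-3 + M) (E(M) = M + sqrt(2)*sqrt(M - 3) = M + sqrt(2)*sqrt(-3 + M))
E(-4*8 + 5) - 20035 = ((-4*8 + 5) + sqrt(-6 + 2*(-4*8 + 5))) - 20035 = ((-32 + 5) + sqrt(-6 + 2*(-32 + 5))) - 20035 = (-27 + sqrt(-6 + 2*(-27))) - 20035 = (-27 + sqrt(-6 - 54)) - 20035 = (-27 + sqrt(-60)) - 20035 = (-27 + 2*I*sqrt(15)) - 20035 = -20062 + 2*I*sqrt(15)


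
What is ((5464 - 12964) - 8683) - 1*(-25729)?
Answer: 9546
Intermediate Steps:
((5464 - 12964) - 8683) - 1*(-25729) = (-7500 - 8683) + 25729 = -16183 + 25729 = 9546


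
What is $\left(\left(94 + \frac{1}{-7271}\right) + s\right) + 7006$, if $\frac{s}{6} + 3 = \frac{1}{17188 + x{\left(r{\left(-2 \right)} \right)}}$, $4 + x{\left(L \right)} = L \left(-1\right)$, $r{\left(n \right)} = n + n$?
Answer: $\frac{442532763087}{62486974} \approx 7082.0$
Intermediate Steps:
$r{\left(n \right)} = 2 n$
$x{\left(L \right)} = -4 - L$ ($x{\left(L \right)} = -4 + L \left(-1\right) = -4 - L$)
$s = - \frac{154689}{8594}$ ($s = -18 + \frac{6}{17188 - \left(4 + 2 \left(-2\right)\right)} = -18 + \frac{6}{17188 - 0} = -18 + \frac{6}{17188 + \left(-4 + 4\right)} = -18 + \frac{6}{17188 + 0} = -18 + \frac{6}{17188} = -18 + 6 \cdot \frac{1}{17188} = -18 + \frac{3}{8594} = - \frac{154689}{8594} \approx -18.0$)
$\left(\left(94 + \frac{1}{-7271}\right) + s\right) + 7006 = \left(\left(94 + \frac{1}{-7271}\right) - \frac{154689}{8594}\right) + 7006 = \left(\left(94 - \frac{1}{7271}\right) - \frac{154689}{8594}\right) + 7006 = \left(\frac{683473}{7271} - \frac{154689}{8594}\right) + 7006 = \frac{4749023243}{62486974} + 7006 = \frac{442532763087}{62486974}$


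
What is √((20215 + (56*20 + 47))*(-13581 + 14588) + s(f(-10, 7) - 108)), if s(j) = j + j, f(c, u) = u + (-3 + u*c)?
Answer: √21531326 ≈ 4640.2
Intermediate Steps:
f(c, u) = -3 + u + c*u (f(c, u) = u + (-3 + c*u) = -3 + u + c*u)
s(j) = 2*j
√((20215 + (56*20 + 47))*(-13581 + 14588) + s(f(-10, 7) - 108)) = √((20215 + (56*20 + 47))*(-13581 + 14588) + 2*((-3 + 7 - 10*7) - 108)) = √((20215 + (1120 + 47))*1007 + 2*((-3 + 7 - 70) - 108)) = √((20215 + 1167)*1007 + 2*(-66 - 108)) = √(21382*1007 + 2*(-174)) = √(21531674 - 348) = √21531326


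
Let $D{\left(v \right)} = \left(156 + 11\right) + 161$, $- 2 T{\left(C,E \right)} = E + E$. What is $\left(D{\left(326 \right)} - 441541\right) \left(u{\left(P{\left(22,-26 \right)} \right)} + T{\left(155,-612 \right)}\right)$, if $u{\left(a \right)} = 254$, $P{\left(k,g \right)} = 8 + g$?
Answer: $-382090458$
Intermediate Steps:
$T{\left(C,E \right)} = - E$ ($T{\left(C,E \right)} = - \frac{E + E}{2} = - \frac{2 E}{2} = - E$)
$D{\left(v \right)} = 328$ ($D{\left(v \right)} = 167 + 161 = 328$)
$\left(D{\left(326 \right)} - 441541\right) \left(u{\left(P{\left(22,-26 \right)} \right)} + T{\left(155,-612 \right)}\right) = \left(328 - 441541\right) \left(254 - -612\right) = - 441213 \left(254 + 612\right) = \left(-441213\right) 866 = -382090458$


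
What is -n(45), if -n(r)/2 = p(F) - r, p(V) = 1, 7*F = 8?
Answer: -88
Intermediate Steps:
F = 8/7 (F = (1/7)*8 = 8/7 ≈ 1.1429)
n(r) = -2 + 2*r (n(r) = -2*(1 - r) = -2 + 2*r)
-n(45) = -(-2 + 2*45) = -(-2 + 90) = -1*88 = -88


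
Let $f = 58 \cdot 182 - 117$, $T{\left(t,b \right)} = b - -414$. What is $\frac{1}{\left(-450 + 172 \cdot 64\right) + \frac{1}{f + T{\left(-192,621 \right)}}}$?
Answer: $\frac{11474}{121142493} \approx 9.4715 \cdot 10^{-5}$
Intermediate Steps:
$T{\left(t,b \right)} = 414 + b$ ($T{\left(t,b \right)} = b + 414 = 414 + b$)
$f = 10439$ ($f = 10556 - 117 = 10439$)
$\frac{1}{\left(-450 + 172 \cdot 64\right) + \frac{1}{f + T{\left(-192,621 \right)}}} = \frac{1}{\left(-450 + 172 \cdot 64\right) + \frac{1}{10439 + \left(414 + 621\right)}} = \frac{1}{\left(-450 + 11008\right) + \frac{1}{10439 + 1035}} = \frac{1}{10558 + \frac{1}{11474}} = \frac{1}{\frac{121142493}{11474}} = \frac{11474}{121142493}$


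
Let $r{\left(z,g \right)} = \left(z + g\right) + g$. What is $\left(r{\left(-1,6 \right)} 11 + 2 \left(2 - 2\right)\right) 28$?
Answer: $3388$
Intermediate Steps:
$r{\left(z,g \right)} = z + 2 g$ ($r{\left(z,g \right)} = \left(g + z\right) + g = z + 2 g$)
$\left(r{\left(-1,6 \right)} 11 + 2 \left(2 - 2\right)\right) 28 = \left(\left(-1 + 2 \cdot 6\right) 11 + 2 \left(2 - 2\right)\right) 28 = \left(\left(-1 + 12\right) 11 + 2 \cdot 0\right) 28 = \left(11 \cdot 11 + 0\right) 28 = \left(121 + 0\right) 28 = 121 \cdot 28 = 3388$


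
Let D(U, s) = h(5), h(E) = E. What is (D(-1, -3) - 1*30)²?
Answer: 625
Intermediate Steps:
D(U, s) = 5
(D(-1, -3) - 1*30)² = (5 - 1*30)² = (5 - 30)² = (-25)² = 625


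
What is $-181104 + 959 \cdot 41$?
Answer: $-141785$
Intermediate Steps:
$-181104 + 959 \cdot 41 = -181104 + 39319 = -141785$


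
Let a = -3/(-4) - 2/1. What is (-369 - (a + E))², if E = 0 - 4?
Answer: 2117025/16 ≈ 1.3231e+5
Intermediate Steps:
a = -5/4 (a = -3*(-¼) - 2*1 = ¾ - 2 = -5/4 ≈ -1.2500)
E = -4
(-369 - (a + E))² = (-369 - (-5/4 - 4))² = (-369 - 1*(-21/4))² = (-369 + 21/4)² = (-1455/4)² = 2117025/16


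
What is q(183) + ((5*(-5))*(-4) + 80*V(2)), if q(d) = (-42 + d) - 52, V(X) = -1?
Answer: 109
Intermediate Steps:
q(d) = -94 + d
q(183) + ((5*(-5))*(-4) + 80*V(2)) = (-94 + 183) + ((5*(-5))*(-4) + 80*(-1)) = 89 + (-25*(-4) - 80) = 89 + (100 - 80) = 89 + 20 = 109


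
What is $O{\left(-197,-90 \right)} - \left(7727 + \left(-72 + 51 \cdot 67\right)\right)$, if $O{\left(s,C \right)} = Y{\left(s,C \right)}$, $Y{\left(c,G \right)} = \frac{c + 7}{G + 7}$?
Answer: $- \frac{918786}{83} \approx -11070.0$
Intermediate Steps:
$Y{\left(c,G \right)} = \frac{7 + c}{7 + G}$
$O{\left(s,C \right)} = \frac{7 + s}{7 + C}$
$O{\left(-197,-90 \right)} - \left(7727 + \left(-72 + 51 \cdot 67\right)\right) = \frac{7 - 197}{7 - 90} - \left(7727 + \left(-72 + 51 \cdot 67\right)\right) = \frac{1}{-83} \left(-190\right) - \left(7727 + \left(-72 + 3417\right)\right) = \left(- \frac{1}{83}\right) \left(-190\right) - \left(7727 + 3345\right) = \frac{190}{83} - 11072 = - \frac{918786}{83}$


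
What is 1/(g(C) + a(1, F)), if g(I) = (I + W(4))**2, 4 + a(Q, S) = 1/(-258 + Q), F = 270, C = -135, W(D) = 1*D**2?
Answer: 257/3638348 ≈ 7.0636e-5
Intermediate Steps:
W(D) = D**2
a(Q, S) = -4 + 1/(-258 + Q)
g(I) = (16 + I)**2 (g(I) = (I + 4**2)**2 = (I + 16)**2 = (16 + I)**2)
1/(g(C) + a(1, F)) = 1/((16 - 135)**2 + (1033 - 4*1)/(-258 + 1)) = 1/((-119)**2 + (1033 - 4)/(-257)) = 1/(14161 - 1/257*1029) = 1/(14161 - 1029/257) = 1/(3638348/257) = 257/3638348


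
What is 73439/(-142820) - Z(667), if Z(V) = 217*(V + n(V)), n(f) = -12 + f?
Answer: -40971418119/142820 ≈ -2.8687e+5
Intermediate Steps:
Z(V) = -2604 + 434*V (Z(V) = 217*(V + (-12 + V)) = 217*(-12 + 2*V) = -2604 + 434*V)
73439/(-142820) - Z(667) = 73439/(-142820) - (-2604 + 434*667) = 73439*(-1/142820) - (-2604 + 289478) = -73439/142820 - 1*286874 = -73439/142820 - 286874 = -40971418119/142820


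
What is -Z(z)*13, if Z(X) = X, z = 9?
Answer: -117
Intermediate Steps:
-Z(z)*13 = -9*13 = -1*117 = -117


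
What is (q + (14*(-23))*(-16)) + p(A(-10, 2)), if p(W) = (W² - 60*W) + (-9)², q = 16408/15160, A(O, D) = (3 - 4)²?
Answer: 9806781/1895 ≈ 5175.1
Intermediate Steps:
A(O, D) = 1 (A(O, D) = (-1)² = 1)
q = 2051/1895 (q = 16408*(1/15160) = 2051/1895 ≈ 1.0823)
p(W) = 81 + W² - 60*W (p(W) = (W² - 60*W) + 81 = 81 + W² - 60*W)
(q + (14*(-23))*(-16)) + p(A(-10, 2)) = (2051/1895 + (14*(-23))*(-16)) + (81 + 1² - 60*1) = (2051/1895 - 322*(-16)) + (81 + 1 - 60) = (2051/1895 + 5152) + 22 = 9765091/1895 + 22 = 9806781/1895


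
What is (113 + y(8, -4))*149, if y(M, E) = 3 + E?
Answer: 16688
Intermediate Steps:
(113 + y(8, -4))*149 = (113 + (3 - 4))*149 = (113 - 1)*149 = 112*149 = 16688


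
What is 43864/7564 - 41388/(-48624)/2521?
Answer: 112025220931/19316738972 ≈ 5.7994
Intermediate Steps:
43864/7564 - 41388/(-48624)/2521 = 43864*(1/7564) - 41388*(-1/48624)*(1/2521) = 10966/1891 + (3449/4052)*(1/2521) = 10966/1891 + 3449/10215092 = 112025220931/19316738972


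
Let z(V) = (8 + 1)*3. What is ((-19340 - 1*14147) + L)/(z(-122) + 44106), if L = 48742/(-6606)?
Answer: -110631932/145771299 ≈ -0.75894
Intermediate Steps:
L = -24371/3303 (L = 48742*(-1/6606) = -24371/3303 ≈ -7.3784)
z(V) = 27 (z(V) = 9*3 = 27)
((-19340 - 1*14147) + L)/(z(-122) + 44106) = ((-19340 - 1*14147) - 24371/3303)/(27 + 44106) = ((-19340 - 14147) - 24371/3303)/44133 = (-33487 - 24371/3303)*(1/44133) = -110631932/3303*1/44133 = -110631932/145771299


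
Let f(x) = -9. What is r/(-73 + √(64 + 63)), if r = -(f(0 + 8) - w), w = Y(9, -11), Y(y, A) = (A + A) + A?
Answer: 292/867 + 4*√127/867 ≈ 0.38879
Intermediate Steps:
Y(y, A) = 3*A (Y(y, A) = 2*A + A = 3*A)
w = -33 (w = 3*(-11) = -33)
r = -24 (r = -(-9 - 1*(-33)) = -(-9 + 33) = -1*24 = -24)
r/(-73 + √(64 + 63)) = -24/(-73 + √(64 + 63)) = -24/(-73 + √127)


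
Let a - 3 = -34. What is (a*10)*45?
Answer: -13950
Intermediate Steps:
a = -31 (a = 3 - 34 = -31)
(a*10)*45 = -31*10*45 = -310*45 = -13950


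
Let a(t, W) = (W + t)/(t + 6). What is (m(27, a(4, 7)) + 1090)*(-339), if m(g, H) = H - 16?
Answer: -3644589/10 ≈ -3.6446e+5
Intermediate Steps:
a(t, W) = (W + t)/(6 + t)
m(g, H) = -16 + H
(m(27, a(4, 7)) + 1090)*(-339) = ((-16 + (7 + 4)/(6 + 4)) + 1090)*(-339) = ((-16 + 11/10) + 1090)*(-339) = (-149/10 + 1090)*(-339) = (10751/10)*(-339) = -3644589/10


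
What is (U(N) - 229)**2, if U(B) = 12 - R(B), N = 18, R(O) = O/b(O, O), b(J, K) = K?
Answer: 47524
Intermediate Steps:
R(O) = 1 (R(O) = O/O = 1)
U(B) = 11 (U(B) = 12 - 1*1 = 12 - 1 = 11)
(U(N) - 229)**2 = (11 - 229)**2 = (-218)**2 = 47524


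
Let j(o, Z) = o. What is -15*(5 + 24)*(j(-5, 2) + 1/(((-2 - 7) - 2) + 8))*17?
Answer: 39440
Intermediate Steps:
-15*(5 + 24)*(j(-5, 2) + 1/(((-2 - 7) - 2) + 8))*17 = -15*(5 + 24)*(-5 + 1/(((-2 - 7) - 2) + 8))*17 = -435*(-5 + 1/((-9 - 2) + 8))*17 = -435*(-5 + 1/(-11 + 8))*17 = -435*(-5 + 1/(-3))*17 = -435*(-5 - ⅓)*17 = -435*(-16)/3*17 = -15*(-464/3)*17 = 2320*17 = 39440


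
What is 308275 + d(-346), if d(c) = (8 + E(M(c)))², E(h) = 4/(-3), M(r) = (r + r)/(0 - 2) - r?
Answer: 2774875/9 ≈ 3.0832e+5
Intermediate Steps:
M(r) = -2*r (M(r) = (2*r)/(-2) - r = (2*r)*(-½) - r = -r - r = -2*r)
E(h) = -4/3 (E(h) = 4*(-⅓) = -4/3)
d(c) = 400/9 (d(c) = (8 - 4/3)² = (20/3)² = 400/9)
308275 + d(-346) = 308275 + 400/9 = 2774875/9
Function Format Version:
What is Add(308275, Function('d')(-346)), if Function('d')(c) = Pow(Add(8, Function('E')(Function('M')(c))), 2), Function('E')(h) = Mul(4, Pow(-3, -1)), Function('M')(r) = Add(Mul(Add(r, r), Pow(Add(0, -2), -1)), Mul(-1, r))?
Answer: Rational(2774875, 9) ≈ 3.0832e+5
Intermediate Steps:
Function('M')(r) = Mul(-2, r) (Function('M')(r) = Add(Mul(Mul(2, r), Pow(-2, -1)), Mul(-1, r)) = Add(Mul(Mul(2, r), Rational(-1, 2)), Mul(-1, r)) = Add(Mul(-1, r), Mul(-1, r)) = Mul(-2, r))
Function('E')(h) = Rational(-4, 3) (Function('E')(h) = Mul(4, Rational(-1, 3)) = Rational(-4, 3))
Function('d')(c) = Rational(400, 9) (Function('d')(c) = Pow(Add(8, Rational(-4, 3)), 2) = Pow(Rational(20, 3), 2) = Rational(400, 9))
Add(308275, Function('d')(-346)) = Add(308275, Rational(400, 9)) = Rational(2774875, 9)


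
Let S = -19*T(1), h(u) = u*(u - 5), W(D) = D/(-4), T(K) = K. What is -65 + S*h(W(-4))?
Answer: 11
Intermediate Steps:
W(D) = -D/4 (W(D) = D*(-¼) = -D/4)
h(u) = u*(-5 + u)
S = -19 (S = -19*1 = -19)
-65 + S*h(W(-4)) = -65 - 19*(-¼*(-4))*(-5 - ¼*(-4)) = -65 - 19*(-5 + 1) = -65 - 19*(-4) = -65 + 76 = 11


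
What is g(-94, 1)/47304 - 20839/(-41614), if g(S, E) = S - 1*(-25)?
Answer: 163816115/328084776 ≈ 0.49931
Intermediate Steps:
g(S, E) = 25 + S (g(S, E) = S + 25 = 25 + S)
g(-94, 1)/47304 - 20839/(-41614) = (25 - 94)/47304 - 20839/(-41614) = -69*1/47304 - 20839*(-1/41614) = -23/15768 + 20839/41614 = 163816115/328084776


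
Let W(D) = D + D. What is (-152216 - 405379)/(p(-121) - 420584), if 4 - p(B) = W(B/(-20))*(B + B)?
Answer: 2787975/2088259 ≈ 1.3351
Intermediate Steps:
W(D) = 2*D
p(B) = 4 + B²/5 (p(B) = 4 - 2*(B/(-20))*(B + B) = 4 - 2*(B*(-1/20))*2*B = 4 - 2*(-B/20)*2*B = 4 - (-B/10)*2*B = 4 - (-1)*B²/5 = 4 + B²/5)
(-152216 - 405379)/(p(-121) - 420584) = (-152216 - 405379)/((4 + (⅕)*(-121)²) - 420584) = -557595/((4 + (⅕)*14641) - 420584) = -557595/((4 + 14641/5) - 420584) = -557595/(14661/5 - 420584) = -557595/(-2088259/5) = -557595*(-5/2088259) = 2787975/2088259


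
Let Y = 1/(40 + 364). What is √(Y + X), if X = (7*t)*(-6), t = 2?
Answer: I*√3427435/202 ≈ 9.165*I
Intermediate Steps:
Y = 1/404 ≈ 0.0024752
X = -84 (X = (7*2)*(-6) = 14*(-6) = -84)
√(Y + X) = √(1/404 - 84) = √(-33935/404) = I*√3427435/202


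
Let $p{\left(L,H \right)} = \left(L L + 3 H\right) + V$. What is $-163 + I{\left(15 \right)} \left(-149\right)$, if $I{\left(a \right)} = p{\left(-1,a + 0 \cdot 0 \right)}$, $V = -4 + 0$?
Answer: $-6421$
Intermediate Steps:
$V = -4$
$p{\left(L,H \right)} = -4 + L^{2} + 3 H$ ($p{\left(L,H \right)} = \left(L L + 3 H\right) - 4 = \left(L^{2} + 3 H\right) - 4 = -4 + L^{2} + 3 H$)
$I{\left(a \right)} = -3 + 3 a$ ($I{\left(a \right)} = -4 + \left(-1\right)^{2} + 3 \left(a + 0 \cdot 0\right) = -4 + 1 + 3 \left(a + 0\right) = -4 + 1 + 3 a = -3 + 3 a$)
$-163 + I{\left(15 \right)} \left(-149\right) = -163 + \left(-3 + 3 \cdot 15\right) \left(-149\right) = -163 + \left(-3 + 45\right) \left(-149\right) = -163 + 42 \left(-149\right) = -163 - 6258 = -6421$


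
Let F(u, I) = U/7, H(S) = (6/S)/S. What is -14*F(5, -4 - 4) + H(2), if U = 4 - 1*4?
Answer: 3/2 ≈ 1.5000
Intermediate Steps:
U = 0 (U = 4 - 4 = 0)
H(S) = 6/S²
F(u, I) = 0 (F(u, I) = 0/7 = 0*(⅐) = 0)
-14*F(5, -4 - 4) + H(2) = -14*0 + 6/2² = 0 + 6*(¼) = 0 + 3/2 = 3/2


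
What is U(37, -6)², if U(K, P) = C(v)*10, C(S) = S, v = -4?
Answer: 1600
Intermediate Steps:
U(K, P) = -40 (U(K, P) = -4*10 = -40)
U(37, -6)² = (-40)² = 1600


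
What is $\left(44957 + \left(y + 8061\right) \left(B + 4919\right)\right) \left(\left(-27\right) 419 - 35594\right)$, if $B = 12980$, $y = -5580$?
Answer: $-2085127601032$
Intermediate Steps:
$\left(44957 + \left(y + 8061\right) \left(B + 4919\right)\right) \left(\left(-27\right) 419 - 35594\right) = \left(44957 + \left(-5580 + 8061\right) \left(12980 + 4919\right)\right) \left(\left(-27\right) 419 - 35594\right) = \left(44957 + 2481 \cdot 17899\right) \left(-11313 - 35594\right) = \left(44957 + 44407419\right) \left(-46907\right) = 44452376 \left(-46907\right) = -2085127601032$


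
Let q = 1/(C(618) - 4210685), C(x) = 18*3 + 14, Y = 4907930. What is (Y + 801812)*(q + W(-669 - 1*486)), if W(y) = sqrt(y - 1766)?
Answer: -31898/23523 + 5709742*I*sqrt(2921) ≈ -1.356 + 3.0859e+8*I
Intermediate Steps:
C(x) = 68 (C(x) = 54 + 14 = 68)
q = -1/4210617 (q = 1/(68 - 4210685) = 1/(-4210617) = -1/4210617 ≈ -2.3749e-7)
W(y) = sqrt(-1766 + y)
(Y + 801812)*(q + W(-669 - 1*486)) = (4907930 + 801812)*(-1/4210617 + sqrt(-1766 + (-669 - 1*486))) = 5709742*(-1/4210617 + sqrt(-1766 + (-669 - 486))) = 5709742*(-1/4210617 + sqrt(-1766 - 1155)) = 5709742*(-1/4210617 + sqrt(-2921)) = 5709742*(-1/4210617 + I*sqrt(2921)) = -31898/23523 + 5709742*I*sqrt(2921)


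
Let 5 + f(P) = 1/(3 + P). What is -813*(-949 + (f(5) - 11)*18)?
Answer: 4015407/4 ≈ 1.0039e+6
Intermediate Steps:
f(P) = -5 + 1/(3 + P)
-813*(-949 + (f(5) - 11)*18) = -813*(-949 + ((-14 - 5*5)/(3 + 5) - 11)*18) = -813*(-949 + ((-14 - 25)/8 - 11)*18) = -813*(-949 + ((⅛)*(-39) - 11)*18) = -813*(-949 + (-39/8 - 11)*18) = -813*(-949 - 127/8*18) = -813*(-949 - 1143/4) = -813*(-4939/4) = 4015407/4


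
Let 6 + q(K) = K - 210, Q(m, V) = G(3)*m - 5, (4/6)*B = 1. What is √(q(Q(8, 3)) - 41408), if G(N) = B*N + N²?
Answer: I*√41521 ≈ 203.77*I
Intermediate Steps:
B = 3/2 (B = (3/2)*1 = 3/2 ≈ 1.5000)
G(N) = N² + 3*N/2 (G(N) = 3*N/2 + N² = N² + 3*N/2)
Q(m, V) = -5 + 27*m/2 (Q(m, V) = ((½)*3*(3 + 2*3))*m - 5 = ((½)*3*(3 + 6))*m - 5 = ((½)*3*9)*m - 5 = 27*m/2 - 5 = -5 + 27*m/2)
q(K) = -216 + K (q(K) = -6 + (K - 210) = -6 + (-210 + K) = -216 + K)
√(q(Q(8, 3)) - 41408) = √((-216 + (-5 + (27/2)*8)) - 41408) = √((-216 + (-5 + 108)) - 41408) = √((-216 + 103) - 41408) = √(-113 - 41408) = √(-41521) = I*√41521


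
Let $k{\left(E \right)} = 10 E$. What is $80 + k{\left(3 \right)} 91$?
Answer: $2810$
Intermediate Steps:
$80 + k{\left(3 \right)} 91 = 80 + 10 \cdot 3 \cdot 91 = 80 + 30 \cdot 91 = 80 + 2730 = 2810$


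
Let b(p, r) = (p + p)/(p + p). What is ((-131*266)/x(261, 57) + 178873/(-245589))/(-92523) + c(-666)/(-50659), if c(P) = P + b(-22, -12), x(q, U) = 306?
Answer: 120479293339279/8386627725244089 ≈ 0.014366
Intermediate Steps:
b(p, r) = 1 (b(p, r) = (2*p)/((2*p)) = (2*p)*(1/(2*p)) = 1)
c(P) = 1 + P (c(P) = P + 1 = 1 + P)
((-131*266)/x(261, 57) + 178873/(-245589))/(-92523) + c(-666)/(-50659) = (-131*266/306 + 178873/(-245589))/(-92523) + (1 - 666)/(-50659) = (-34846*1/306 + 178873*(-1/245589))*(-1/92523) - 665*(-1/50659) = (-17423/153 - 178873/245589)*(-1/92523) + 95/7237 = -1435421572/12525039*(-1/92523) + 95/7237 = 1435421572/1158854183397 + 95/7237 = 120479293339279/8386627725244089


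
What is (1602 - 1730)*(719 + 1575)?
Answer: -293632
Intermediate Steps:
(1602 - 1730)*(719 + 1575) = -128*2294 = -293632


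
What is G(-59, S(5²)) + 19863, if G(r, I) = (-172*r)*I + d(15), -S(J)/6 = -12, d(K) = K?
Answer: 750534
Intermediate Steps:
S(J) = 72 (S(J) = -6*(-12) = 72)
G(r, I) = 15 - 172*I*r (G(r, I) = (-172*r)*I + 15 = -172*I*r + 15 = 15 - 172*I*r)
G(-59, S(5²)) + 19863 = (15 - 172*72*(-59)) + 19863 = (15 + 730656) + 19863 = 730671 + 19863 = 750534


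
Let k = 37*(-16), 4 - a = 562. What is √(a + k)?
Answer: 5*I*√46 ≈ 33.912*I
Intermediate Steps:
a = -558 (a = 4 - 1*562 = 4 - 562 = -558)
k = -592
√(a + k) = √(-558 - 592) = √(-1150) = 5*I*√46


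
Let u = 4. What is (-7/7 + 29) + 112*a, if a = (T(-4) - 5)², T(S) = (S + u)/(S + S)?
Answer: 2828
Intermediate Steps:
T(S) = (4 + S)/(2*S) (T(S) = (S + 4)/(S + S) = (4 + S)/((2*S)) = (4 + S)*(1/(2*S)) = (4 + S)/(2*S))
a = 25 (a = ((½)*(4 - 4)/(-4) - 5)² = ((½)*(-¼)*0 - 5)² = (0 - 5)² = (-5)² = 25)
(-7/7 + 29) + 112*a = (-7/7 + 29) + 112*25 = (-7*⅐ + 29) + 2800 = (-1 + 29) + 2800 = 28 + 2800 = 2828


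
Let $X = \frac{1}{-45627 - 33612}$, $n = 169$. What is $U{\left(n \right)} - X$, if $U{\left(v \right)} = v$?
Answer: $\frac{13391392}{79239} \approx 169.0$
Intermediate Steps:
$X = - \frac{1}{79239}$ ($X = \frac{1}{-79239} = - \frac{1}{79239} \approx -1.262 \cdot 10^{-5}$)
$U{\left(n \right)} - X = 169 - - \frac{1}{79239} = 169 + \frac{1}{79239} = \frac{13391392}{79239}$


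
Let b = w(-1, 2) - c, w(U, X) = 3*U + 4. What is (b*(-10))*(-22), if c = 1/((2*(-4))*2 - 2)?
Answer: 2090/9 ≈ 232.22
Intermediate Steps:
w(U, X) = 4 + 3*U
c = -1/18 (c = 1/(-8*2 - 2) = 1/(-16 - 2) = 1/(-18) = -1/18 ≈ -0.055556)
b = 19/18 (b = (4 + 3*(-1)) - 1*(-1/18) = (4 - 3) + 1/18 = 1 + 1/18 = 19/18 ≈ 1.0556)
(b*(-10))*(-22) = ((19/18)*(-10))*(-22) = -95/9*(-22) = 2090/9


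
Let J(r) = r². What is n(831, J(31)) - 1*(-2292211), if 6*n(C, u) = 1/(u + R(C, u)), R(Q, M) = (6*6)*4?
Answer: 15197358931/6630 ≈ 2.2922e+6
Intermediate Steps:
R(Q, M) = 144 (R(Q, M) = 36*4 = 144)
n(C, u) = 1/(6*(144 + u)) (n(C, u) = 1/(6*(u + 144)) = 1/(6*(144 + u)))
n(831, J(31)) - 1*(-2292211) = 1/(6*(144 + 31²)) - 1*(-2292211) = 1/(6*(144 + 961)) + 2292211 = (⅙)/1105 + 2292211 = (⅙)*(1/1105) + 2292211 = 1/6630 + 2292211 = 15197358931/6630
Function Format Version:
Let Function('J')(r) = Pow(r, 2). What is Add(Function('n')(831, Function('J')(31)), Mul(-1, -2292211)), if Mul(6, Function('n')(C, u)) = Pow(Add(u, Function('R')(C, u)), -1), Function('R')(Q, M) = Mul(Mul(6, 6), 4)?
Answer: Rational(15197358931, 6630) ≈ 2.2922e+6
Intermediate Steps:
Function('R')(Q, M) = 144 (Function('R')(Q, M) = Mul(36, 4) = 144)
Function('n')(C, u) = Mul(Rational(1, 6), Pow(Add(144, u), -1)) (Function('n')(C, u) = Mul(Rational(1, 6), Pow(Add(u, 144), -1)) = Mul(Rational(1, 6), Pow(Add(144, u), -1)))
Add(Function('n')(831, Function('J')(31)), Mul(-1, -2292211)) = Add(Mul(Rational(1, 6), Pow(Add(144, Pow(31, 2)), -1)), Mul(-1, -2292211)) = Add(Mul(Rational(1, 6), Pow(Add(144, 961), -1)), 2292211) = Add(Mul(Rational(1, 6), Pow(1105, -1)), 2292211) = Add(Mul(Rational(1, 6), Rational(1, 1105)), 2292211) = Add(Rational(1, 6630), 2292211) = Rational(15197358931, 6630)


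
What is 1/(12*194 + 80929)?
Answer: 1/83257 ≈ 1.2011e-5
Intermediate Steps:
1/(12*194 + 80929) = 1/(2328 + 80929) = 1/83257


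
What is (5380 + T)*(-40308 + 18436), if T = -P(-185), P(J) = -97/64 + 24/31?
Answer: -14593259497/124 ≈ -1.1769e+8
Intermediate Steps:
P(J) = -1471/1984 (P(J) = -97*1/64 + 24*(1/31) = -97/64 + 24/31 = -1471/1984)
T = 1471/1984 (T = -1*(-1471/1984) = 1471/1984 ≈ 0.74143)
(5380 + T)*(-40308 + 18436) = (5380 + 1471/1984)*(-40308 + 18436) = (10675391/1984)*(-21872) = -14593259497/124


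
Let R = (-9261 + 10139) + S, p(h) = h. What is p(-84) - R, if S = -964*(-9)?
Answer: -9638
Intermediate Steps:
S = 8676
R = 9554 (R = (-9261 + 10139) + 8676 = 878 + 8676 = 9554)
p(-84) - R = -84 - 1*9554 = -84 - 9554 = -9638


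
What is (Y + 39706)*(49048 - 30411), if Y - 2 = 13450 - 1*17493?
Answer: 664688605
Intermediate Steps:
Y = -4041 (Y = 2 + (13450 - 1*17493) = 2 + (13450 - 17493) = 2 - 4043 = -4041)
(Y + 39706)*(49048 - 30411) = (-4041 + 39706)*(49048 - 30411) = 35665*18637 = 664688605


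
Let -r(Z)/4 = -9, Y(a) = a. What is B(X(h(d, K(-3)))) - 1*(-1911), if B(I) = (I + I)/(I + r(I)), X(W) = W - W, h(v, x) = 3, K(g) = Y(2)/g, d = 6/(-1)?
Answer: 1911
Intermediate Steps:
d = -6 (d = 6*(-1) = -6)
K(g) = 2/g
r(Z) = 36 (r(Z) = -4*(-9) = 36)
X(W) = 0
B(I) = 2*I/(36 + I) (B(I) = (I + I)/(I + 36) = (2*I)/(36 + I) = 2*I/(36 + I))
B(X(h(d, K(-3)))) - 1*(-1911) = 2*0/(36 + 0) - 1*(-1911) = 2*0/36 + 1911 = 2*0*(1/36) + 1911 = 0 + 1911 = 1911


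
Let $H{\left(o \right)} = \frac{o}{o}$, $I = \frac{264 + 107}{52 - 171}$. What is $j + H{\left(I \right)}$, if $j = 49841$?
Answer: $49842$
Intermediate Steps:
$I = - \frac{53}{17}$ ($I = \frac{371}{-119} = 371 \left(- \frac{1}{119}\right) = - \frac{53}{17} \approx -3.1176$)
$H{\left(o \right)} = 1$
$j + H{\left(I \right)} = 49841 + 1 = 49842$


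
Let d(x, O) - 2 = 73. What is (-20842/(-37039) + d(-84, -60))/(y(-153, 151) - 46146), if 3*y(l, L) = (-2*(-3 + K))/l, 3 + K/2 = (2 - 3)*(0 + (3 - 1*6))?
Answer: -428211351/261507933260 ≈ -0.0016375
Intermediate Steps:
d(x, O) = 75 (d(x, O) = 2 + 73 = 75)
K = 0 (K = -6 + 2*((2 - 3)*(0 + (3 - 1*6))) = -6 + 2*(-(0 + (3 - 6))) = -6 + 2*(-(0 - 3)) = -6 + 2*(-1*(-3)) = -6 + 2*3 = -6 + 6 = 0)
y(l, L) = 2/l (y(l, L) = ((-2*(-3 + 0))/l)/3 = ((-2*(-3))/l)/3 = (6/l)/3 = 2/l)
(-20842/(-37039) + d(-84, -60))/(y(-153, 151) - 46146) = (-20842/(-37039) + 75)/(2/(-153) - 46146) = (-20842*(-1/37039) + 75)/(2*(-1/153) - 46146) = (20842/37039 + 75)/(-2/153 - 46146) = 2798767/(37039*(-7060340/153)) = (2798767/37039)*(-153/7060340) = -428211351/261507933260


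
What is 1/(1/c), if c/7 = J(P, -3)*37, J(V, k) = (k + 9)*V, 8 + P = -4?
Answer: -18648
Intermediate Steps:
P = -12 (P = -8 - 4 = -12)
J(V, k) = V*(9 + k) (J(V, k) = (9 + k)*V = V*(9 + k))
c = -18648 (c = 7*(-12*(9 - 3)*37) = 7*(-12*6*37) = 7*(-72*37) = 7*(-2664) = -18648)
1/(1/c) = 1/(1/(-18648)) = 1/(-1/18648) = -18648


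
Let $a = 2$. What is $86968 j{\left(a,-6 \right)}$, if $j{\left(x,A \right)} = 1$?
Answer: $86968$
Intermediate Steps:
$86968 j{\left(a,-6 \right)} = 86968 \cdot 1 = 86968$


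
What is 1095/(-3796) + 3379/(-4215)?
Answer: -238933/219180 ≈ -1.0901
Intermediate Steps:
1095/(-3796) + 3379/(-4215) = 1095*(-1/3796) + 3379*(-1/4215) = -15/52 - 3379/4215 = -238933/219180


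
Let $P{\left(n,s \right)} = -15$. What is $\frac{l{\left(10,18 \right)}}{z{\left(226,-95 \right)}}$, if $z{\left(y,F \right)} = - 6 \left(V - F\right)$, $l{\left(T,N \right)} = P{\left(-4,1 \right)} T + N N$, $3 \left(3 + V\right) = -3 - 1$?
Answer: $- \frac{87}{272} \approx -0.31985$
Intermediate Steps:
$V = - \frac{13}{3}$ ($V = -3 + \frac{-3 - 1}{3} = -3 + \frac{1}{3} \left(-4\right) = -3 - \frac{4}{3} = - \frac{13}{3} \approx -4.3333$)
$l{\left(T,N \right)} = N^{2} - 15 T$ ($l{\left(T,N \right)} = - 15 T + N N = - 15 T + N^{2} = N^{2} - 15 T$)
$z{\left(y,F \right)} = 26 + 6 F$ ($z{\left(y,F \right)} = - 6 \left(- \frac{13}{3} - F\right) = 26 + 6 F$)
$\frac{l{\left(10,18 \right)}}{z{\left(226,-95 \right)}} = \frac{18^{2} - 150}{26 + 6 \left(-95\right)} = \frac{324 - 150}{26 - 570} = \frac{174}{-544} = 174 \left(- \frac{1}{544}\right) = - \frac{87}{272}$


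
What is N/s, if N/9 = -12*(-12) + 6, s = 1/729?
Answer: 984150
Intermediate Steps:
s = 1/729 ≈ 0.0013717
N = 1350 (N = 9*(-12*(-12) + 6) = 9*(144 + 6) = 9*150 = 1350)
N/s = 1350/(1/729) = 1350*729 = 984150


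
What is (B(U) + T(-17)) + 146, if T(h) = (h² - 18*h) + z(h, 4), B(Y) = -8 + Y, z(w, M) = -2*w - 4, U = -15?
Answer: 748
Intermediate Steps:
z(w, M) = -4 - 2*w
T(h) = -4 + h² - 20*h (T(h) = (h² - 18*h) + (-4 - 2*h) = -4 + h² - 20*h)
(B(U) + T(-17)) + 146 = ((-8 - 15) + (-4 + (-17)² - 20*(-17))) + 146 = (-23 + (-4 + 289 + 340)) + 146 = (-23 + 625) + 146 = 602 + 146 = 748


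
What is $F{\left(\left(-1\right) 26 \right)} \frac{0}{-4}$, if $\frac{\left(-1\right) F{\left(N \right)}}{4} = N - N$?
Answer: $0$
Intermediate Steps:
$F{\left(N \right)} = 0$ ($F{\left(N \right)} = - 4 \left(N - N\right) = \left(-4\right) 0 = 0$)
$F{\left(\left(-1\right) 26 \right)} \frac{0}{-4} = 0 \frac{0}{-4} = 0 \cdot 0 \left(- \frac{1}{4}\right) = 0 \cdot 0 = 0$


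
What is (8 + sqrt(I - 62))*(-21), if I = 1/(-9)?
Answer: -168 - 7*I*sqrt(559) ≈ -168.0 - 165.5*I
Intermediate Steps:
I = -1/9 ≈ -0.11111
(8 + sqrt(I - 62))*(-21) = (8 + sqrt(-1/9 - 62))*(-21) = (8 + sqrt(-559/9))*(-21) = (8 + I*sqrt(559)/3)*(-21) = -168 - 7*I*sqrt(559)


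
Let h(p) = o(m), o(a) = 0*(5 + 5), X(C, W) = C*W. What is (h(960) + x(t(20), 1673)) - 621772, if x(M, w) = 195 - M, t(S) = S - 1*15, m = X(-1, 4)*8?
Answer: -621582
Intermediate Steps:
m = -32 (m = -1*4*8 = -4*8 = -32)
t(S) = -15 + S (t(S) = S - 15 = -15 + S)
o(a) = 0 (o(a) = 0*10 = 0)
h(p) = 0
(h(960) + x(t(20), 1673)) - 621772 = (0 + (195 - (-15 + 20))) - 621772 = (0 + (195 - 1*5)) - 621772 = (0 + (195 - 5)) - 621772 = (0 + 190) - 621772 = 190 - 621772 = -621582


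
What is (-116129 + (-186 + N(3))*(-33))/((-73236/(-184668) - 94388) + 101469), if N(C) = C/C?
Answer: -423289834/27243903 ≈ -15.537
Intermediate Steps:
N(C) = 1
(-116129 + (-186 + N(3))*(-33))/((-73236/(-184668) - 94388) + 101469) = (-116129 + (-186 + 1)*(-33))/((-73236/(-184668) - 94388) + 101469) = (-116129 - 185*(-33))/((-73236*(-1/184668) - 94388) + 101469) = (-116129 + 6105)/((6103/15389 - 94388) + 101469) = -110024/(-1452530829/15389 + 101469) = -110024/108975612/15389 = -110024*15389/108975612 = -423289834/27243903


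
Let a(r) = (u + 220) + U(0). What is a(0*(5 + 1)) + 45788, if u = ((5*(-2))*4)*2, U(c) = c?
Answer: 45928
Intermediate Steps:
u = -80 (u = -10*4*2 = -40*2 = -80)
a(r) = 140 (a(r) = (-80 + 220) + 0 = 140 + 0 = 140)
a(0*(5 + 1)) + 45788 = 140 + 45788 = 45928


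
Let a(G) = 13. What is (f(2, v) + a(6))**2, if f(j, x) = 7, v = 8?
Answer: 400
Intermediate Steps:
(f(2, v) + a(6))**2 = (7 + 13)**2 = 20**2 = 400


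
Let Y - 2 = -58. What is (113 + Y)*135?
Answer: 7695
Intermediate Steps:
Y = -56 (Y = 2 - 58 = -56)
(113 + Y)*135 = (113 - 56)*135 = 57*135 = 7695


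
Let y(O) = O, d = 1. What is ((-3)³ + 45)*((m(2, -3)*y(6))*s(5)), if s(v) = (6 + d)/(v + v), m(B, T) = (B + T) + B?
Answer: 378/5 ≈ 75.600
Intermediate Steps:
m(B, T) = T + 2*B
s(v) = 7/(2*v) (s(v) = (6 + 1)/(v + v) = 7/((2*v)) = 7*(1/(2*v)) = 7/(2*v))
((-3)³ + 45)*((m(2, -3)*y(6))*s(5)) = ((-3)³ + 45)*(((-3 + 2*2)*6)*((7/2)/5)) = (-27 + 45)*(((-3 + 4)*6)*((7/2)*(⅕))) = 18*((1*6)*(7/10)) = 18*(6*(7/10)) = 18*(21/5) = 378/5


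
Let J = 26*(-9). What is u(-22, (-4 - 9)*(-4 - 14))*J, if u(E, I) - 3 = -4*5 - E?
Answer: -1170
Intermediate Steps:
J = -234
u(E, I) = -17 - E (u(E, I) = 3 + (-4*5 - E) = 3 + (-20 - E) = -17 - E)
u(-22, (-4 - 9)*(-4 - 14))*J = (-17 - 1*(-22))*(-234) = (-17 + 22)*(-234) = 5*(-234) = -1170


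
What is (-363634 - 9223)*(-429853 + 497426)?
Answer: -25195066061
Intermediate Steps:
(-363634 - 9223)*(-429853 + 497426) = -372857*67573 = -25195066061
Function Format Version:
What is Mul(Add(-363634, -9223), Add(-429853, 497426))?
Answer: -25195066061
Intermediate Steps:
Mul(Add(-363634, -9223), Add(-429853, 497426)) = Mul(-372857, 67573) = -25195066061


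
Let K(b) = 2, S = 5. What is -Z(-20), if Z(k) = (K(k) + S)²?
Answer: -49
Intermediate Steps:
Z(k) = 49 (Z(k) = (2 + 5)² = 7² = 49)
-Z(-20) = -1*49 = -49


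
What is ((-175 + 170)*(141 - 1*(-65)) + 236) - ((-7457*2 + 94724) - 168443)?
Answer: 87839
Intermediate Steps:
((-175 + 170)*(141 - 1*(-65)) + 236) - ((-7457*2 + 94724) - 168443) = (-5*(141 + 65) + 236) - ((-14914 + 94724) - 168443) = (-5*206 + 236) - (79810 - 168443) = (-1030 + 236) - 1*(-88633) = -794 + 88633 = 87839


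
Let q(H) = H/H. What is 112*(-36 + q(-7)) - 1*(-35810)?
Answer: 31890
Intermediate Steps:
q(H) = 1
112*(-36 + q(-7)) - 1*(-35810) = 112*(-36 + 1) - 1*(-35810) = 112*(-35) + 35810 = -3920 + 35810 = 31890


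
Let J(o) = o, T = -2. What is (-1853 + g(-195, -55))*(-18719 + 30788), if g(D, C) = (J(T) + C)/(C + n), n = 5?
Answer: -1117504917/50 ≈ -2.2350e+7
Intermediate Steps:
g(D, C) = (-2 + C)/(5 + C) (g(D, C) = (-2 + C)/(C + 5) = (-2 + C)/(5 + C))
(-1853 + g(-195, -55))*(-18719 + 30788) = (-1853 + (-2 - 55)/(5 - 55))*(-18719 + 30788) = (-1853 - 57/(-50))*12069 = (-1853 - 1/50*(-57))*12069 = (-1853 + 57/50)*12069 = -92593/50*12069 = -1117504917/50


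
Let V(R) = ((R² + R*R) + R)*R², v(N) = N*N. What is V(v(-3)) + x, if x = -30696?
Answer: -16845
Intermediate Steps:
v(N) = N²
V(R) = R²*(R + 2*R²) (V(R) = ((R² + R²) + R)*R² = (2*R² + R)*R² = (R + 2*R²)*R² = R²*(R + 2*R²))
V(v(-3)) + x = ((-3)²)³*(1 + 2*(-3)²) - 30696 = 9³*(1 + 2*9) - 30696 = 729*(1 + 18) - 30696 = 729*19 - 30696 = 13851 - 30696 = -16845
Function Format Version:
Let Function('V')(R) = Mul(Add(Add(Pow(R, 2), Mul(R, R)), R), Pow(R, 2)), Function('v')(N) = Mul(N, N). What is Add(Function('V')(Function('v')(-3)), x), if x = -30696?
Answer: -16845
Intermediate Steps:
Function('v')(N) = Pow(N, 2)
Function('V')(R) = Mul(Pow(R, 2), Add(R, Mul(2, Pow(R, 2)))) (Function('V')(R) = Mul(Add(Add(Pow(R, 2), Pow(R, 2)), R), Pow(R, 2)) = Mul(Add(Mul(2, Pow(R, 2)), R), Pow(R, 2)) = Mul(Add(R, Mul(2, Pow(R, 2))), Pow(R, 2)) = Mul(Pow(R, 2), Add(R, Mul(2, Pow(R, 2)))))
Add(Function('V')(Function('v')(-3)), x) = Add(Mul(Pow(Pow(-3, 2), 3), Add(1, Mul(2, Pow(-3, 2)))), -30696) = Add(Mul(Pow(9, 3), Add(1, Mul(2, 9))), -30696) = Add(Mul(729, Add(1, 18)), -30696) = Add(Mul(729, 19), -30696) = Add(13851, -30696) = -16845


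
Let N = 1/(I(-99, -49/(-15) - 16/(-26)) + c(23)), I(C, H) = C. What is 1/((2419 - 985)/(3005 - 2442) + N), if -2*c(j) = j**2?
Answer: 409301/1041392 ≈ 0.39303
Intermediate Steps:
c(j) = -j**2/2
N = -2/727 (N = 1/(-99 - 1/2*23**2) = 1/(-99 - 1/2*529) = 1/(-99 - 529/2) = 1/(-727/2) = -2/727 ≈ -0.0027510)
1/((2419 - 985)/(3005 - 2442) + N) = 1/((2419 - 985)/(3005 - 2442) - 2/727) = 1/(1434/563 - 2/727) = 1/(1041392/409301) = 409301/1041392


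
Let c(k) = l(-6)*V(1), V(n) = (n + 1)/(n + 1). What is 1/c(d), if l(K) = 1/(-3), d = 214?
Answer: -3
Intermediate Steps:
V(n) = 1 (V(n) = (1 + n)/(1 + n) = 1)
l(K) = -⅓
c(k) = -⅓ (c(k) = -⅓*1 = -⅓)
1/c(d) = 1/(-⅓) = -3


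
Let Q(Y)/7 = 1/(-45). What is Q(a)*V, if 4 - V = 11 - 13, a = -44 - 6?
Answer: -14/15 ≈ -0.93333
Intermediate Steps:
a = -50
Q(Y) = -7/45 (Q(Y) = 7/(-45) = 7*(-1/45) = -7/45)
V = 6 (V = 4 - (11 - 13) = 4 - 1*(-2) = 4 + 2 = 6)
Q(a)*V = -7/45*6 = -14/15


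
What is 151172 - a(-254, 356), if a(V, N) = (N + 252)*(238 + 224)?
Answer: -129724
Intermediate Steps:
a(V, N) = 116424 + 462*N (a(V, N) = (252 + N)*462 = 116424 + 462*N)
151172 - a(-254, 356) = 151172 - (116424 + 462*356) = 151172 - (116424 + 164472) = 151172 - 1*280896 = 151172 - 280896 = -129724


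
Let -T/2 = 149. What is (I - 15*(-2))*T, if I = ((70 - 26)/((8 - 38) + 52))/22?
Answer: -98638/11 ≈ -8967.1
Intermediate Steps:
T = -298 (T = -2*149 = -298)
I = 1/11 (I = (44/(-30 + 52))*(1/22) = (44/22)*(1/22) = (44*(1/22))*(1/22) = 2*(1/22) = 1/11 ≈ 0.090909)
(I - 15*(-2))*T = (1/11 - 15*(-2))*(-298) = (1/11 + 30)*(-298) = (331/11)*(-298) = -98638/11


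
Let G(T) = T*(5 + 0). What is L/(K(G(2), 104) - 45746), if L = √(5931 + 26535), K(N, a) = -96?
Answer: -√32466/45842 ≈ -0.0039305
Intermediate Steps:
G(T) = 5*T (G(T) = T*5 = 5*T)
L = √32466 ≈ 180.18
L/(K(G(2), 104) - 45746) = √32466/(-96 - 45746) = √32466/(-45842) = √32466*(-1/45842) = -√32466/45842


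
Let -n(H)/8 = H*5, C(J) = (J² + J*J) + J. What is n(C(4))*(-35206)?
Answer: 50696640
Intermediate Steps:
C(J) = J + 2*J² (C(J) = (J² + J²) + J = 2*J² + J = J + 2*J²)
n(H) = -40*H (n(H) = -8*H*5 = -40*H)
n(C(4))*(-35206) = -160*(1 + 2*4)*(-35206) = -160*(1 + 8)*(-35206) = -160*9*(-35206) = -40*36*(-35206) = -1440*(-35206) = 50696640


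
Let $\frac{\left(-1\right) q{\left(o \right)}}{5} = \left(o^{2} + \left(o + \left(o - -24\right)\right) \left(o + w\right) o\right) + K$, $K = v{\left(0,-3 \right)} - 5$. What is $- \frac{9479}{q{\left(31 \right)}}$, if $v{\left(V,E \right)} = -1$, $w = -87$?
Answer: $- \frac{9479}{741705} \approx -0.01278$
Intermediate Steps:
$K = -6$ ($K = -1 - 5 = -6$)
$q{\left(o \right)} = 30 - 5 o^{2} - 5 o \left(-87 + o\right) \left(24 + 2 o\right)$ ($q{\left(o \right)} = - 5 \left(\left(o^{2} + \left(o + \left(o - -24\right)\right) \left(o - 87\right) o\right) - 6\right) = - 5 \left(\left(o^{2} + \left(o + \left(o + 24\right)\right) \left(-87 + o\right) o\right) - 6\right) = - 5 \left(\left(o^{2} + \left(o + \left(24 + o\right)\right) \left(-87 + o\right) o\right) - 6\right) = - 5 \left(\left(o^{2} + \left(24 + 2 o\right) \left(-87 + o\right) o\right) - 6\right) = - 5 \left(\left(o^{2} + \left(-87 + o\right) \left(24 + 2 o\right) o\right) - 6\right) = - 5 \left(\left(o^{2} + o \left(-87 + o\right) \left(24 + 2 o\right)\right) - 6\right) = - 5 \left(-6 + o^{2} + o \left(-87 + o\right) \left(24 + 2 o\right)\right) = 30 - 5 o^{2} - 5 o \left(-87 + o\right) \left(24 + 2 o\right)$)
$- \frac{9479}{q{\left(31 \right)}} = - \frac{9479}{30 - 10 \cdot 31^{3} + 745 \cdot 31^{2} + 10440 \cdot 31} = - \frac{9479}{30 - 297910 + 745 \cdot 961 + 323640} = - \frac{9479}{30 - 297910 + 715945 + 323640} = - \frac{9479}{741705}$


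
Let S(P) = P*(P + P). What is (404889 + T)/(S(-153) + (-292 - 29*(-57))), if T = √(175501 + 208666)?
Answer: 404889/48179 + √384167/48179 ≈ 8.4167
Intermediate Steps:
S(P) = 2*P² (S(P) = P*(2*P) = 2*P²)
T = √384167 ≈ 619.81
(404889 + T)/(S(-153) + (-292 - 29*(-57))) = (404889 + √384167)/(2*(-153)² + (-292 - 29*(-57))) = (404889 + √384167)/(2*23409 + (-292 + 1653)) = (404889 + √384167)/(46818 + 1361) = (404889 + √384167)/48179 = (404889 + √384167)*(1/48179) = 404889/48179 + √384167/48179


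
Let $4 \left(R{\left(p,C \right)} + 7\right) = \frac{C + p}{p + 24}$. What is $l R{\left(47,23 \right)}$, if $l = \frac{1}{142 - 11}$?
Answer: $- \frac{959}{18602} \approx -0.051554$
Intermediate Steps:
$R{\left(p,C \right)} = -7 + \frac{C + p}{4 \left(24 + p\right)}$ ($R{\left(p,C \right)} = -7 + \frac{\left(C + p\right) \frac{1}{p + 24}}{4} = -7 + \frac{\left(C + p\right) \frac{1}{24 + p}}{4} = -7 + \frac{\frac{1}{24 + p} \left(C + p\right)}{4} = -7 + \frac{C + p}{4 \left(24 + p\right)}$)
$l = \frac{1}{131}$ ($l = \frac{1}{142 - 11} = \frac{1}{131} \approx 0.0076336$)
$l R{\left(47,23 \right)} = \frac{\frac{1}{4} \frac{1}{24 + 47} \left(-672 + 23 - 1269\right)}{131} = \frac{\frac{1}{4} \cdot \frac{1}{71} \left(-672 + 23 - 1269\right)}{131} = \frac{\frac{1}{4} \cdot \frac{1}{71} \left(-1918\right)}{131} = \frac{1}{131} \left(- \frac{959}{142}\right) = - \frac{959}{18602}$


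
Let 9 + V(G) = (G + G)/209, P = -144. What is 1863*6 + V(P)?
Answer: 2334033/209 ≈ 11168.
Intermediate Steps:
V(G) = -9 + 2*G/209 (V(G) = -9 + (G + G)/209 = -9 + (2*G)*(1/209) = -9 + 2*G/209)
1863*6 + V(P) = 1863*6 + (-9 + (2/209)*(-144)) = 11178 + (-9 - 288/209) = 11178 - 2169/209 = 2334033/209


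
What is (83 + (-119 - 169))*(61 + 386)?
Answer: -91635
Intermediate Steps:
(83 + (-119 - 169))*(61 + 386) = (83 - 288)*447 = -205*447 = -91635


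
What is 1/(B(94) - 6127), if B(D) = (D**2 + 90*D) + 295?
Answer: 1/11464 ≈ 8.7230e-5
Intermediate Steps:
B(D) = 295 + D**2 + 90*D
1/(B(94) - 6127) = 1/((295 + 94**2 + 90*94) - 6127) = 1/((295 + 8836 + 8460) - 6127) = 1/(17591 - 6127) = 1/11464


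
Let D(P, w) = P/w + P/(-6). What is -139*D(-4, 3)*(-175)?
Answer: -48650/3 ≈ -16217.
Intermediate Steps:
D(P, w) = -P/6 + P/w (D(P, w) = P/w + P*(-⅙) = P/w - P/6 = -P/6 + P/w)
-139*D(-4, 3)*(-175) = -139*(-⅙*(-4) - 4/3)*(-175) = -139*(⅔ - 4*⅓)*(-175) = -139*(⅔ - 4/3)*(-175) = -139*(-⅔)*(-175) = (278/3)*(-175) = -48650/3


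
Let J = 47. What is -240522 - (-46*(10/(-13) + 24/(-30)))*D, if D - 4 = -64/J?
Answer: -735376518/3055 ≈ -2.4071e+5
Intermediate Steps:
D = 124/47 (D = 4 - 64/47 = 124/47 ≈ 2.6383)
-240522 - (-46*(10/(-13) + 24/(-30)))*D = -240522 - (-46*(10/(-13) + 24/(-30)))*124/47 = -240522 - (-46*(10*(-1/13) + 24*(-1/30)))*124/47 = -240522 - (-46*(-10/13 - ⅘))*124/47 = -240522 - (-46*(-102/65))*124/47 = -240522 - 4692*124/(65*47) = -240522 - 1*581808/3055 = -240522 - 581808/3055 = -735376518/3055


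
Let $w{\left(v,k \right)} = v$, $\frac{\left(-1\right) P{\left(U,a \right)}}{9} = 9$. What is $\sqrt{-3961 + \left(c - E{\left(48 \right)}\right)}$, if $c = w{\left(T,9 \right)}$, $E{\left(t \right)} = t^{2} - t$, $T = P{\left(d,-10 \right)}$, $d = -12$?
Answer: $i \sqrt{6298} \approx 79.36 i$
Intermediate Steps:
$P{\left(U,a \right)} = -81$ ($P{\left(U,a \right)} = \left(-9\right) 9 = -81$)
$T = -81$
$c = -81$
$\sqrt{-3961 + \left(c - E{\left(48 \right)}\right)} = \sqrt{-3961 - \left(81 + 48 \left(-1 + 48\right)\right)} = \sqrt{-3961 - \left(81 + 48 \cdot 47\right)} = \sqrt{-3961 - 2337} = \sqrt{-6298} = i \sqrt{6298}$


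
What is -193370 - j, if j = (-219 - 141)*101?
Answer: -157010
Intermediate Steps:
j = -36360 (j = -360*101 = -36360)
-193370 - j = -193370 - 1*(-36360) = -193370 + 36360 = -157010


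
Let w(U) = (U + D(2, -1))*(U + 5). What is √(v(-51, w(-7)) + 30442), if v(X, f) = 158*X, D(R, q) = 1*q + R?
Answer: 4*√1399 ≈ 149.61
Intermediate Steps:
D(R, q) = R + q (D(R, q) = q + R = R + q)
w(U) = (1 + U)*(5 + U) (w(U) = (U + (2 - 1))*(U + 5) = (U + 1)*(5 + U) = (1 + U)*(5 + U))
√(v(-51, w(-7)) + 30442) = √(158*(-51) + 30442) = √(-8058 + 30442) = √22384 = 4*√1399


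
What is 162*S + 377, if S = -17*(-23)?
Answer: 63719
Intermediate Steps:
S = 391
162*S + 377 = 162*391 + 377 = 63342 + 377 = 63719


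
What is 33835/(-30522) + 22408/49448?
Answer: -123642013/188656482 ≈ -0.65538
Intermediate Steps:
33835/(-30522) + 22408/49448 = 33835*(-1/30522) + 22408*(1/49448) = -33835/30522 + 2801/6181 = -123642013/188656482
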